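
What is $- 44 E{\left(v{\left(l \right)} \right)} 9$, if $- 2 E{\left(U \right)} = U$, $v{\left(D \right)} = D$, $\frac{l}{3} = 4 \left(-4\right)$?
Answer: $-9504$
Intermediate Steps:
$l = -48$ ($l = 3 \cdot 4 \left(-4\right) = 3 \left(-16\right) = -48$)
$E{\left(U \right)} = - \frac{U}{2}$
$- 44 E{\left(v{\left(l \right)} \right)} 9 = - 44 \left(\left(- \frac{1}{2}\right) \left(-48\right)\right) 9 = \left(-44\right) 24 \cdot 9 = \left(-1056\right) 9 = -9504$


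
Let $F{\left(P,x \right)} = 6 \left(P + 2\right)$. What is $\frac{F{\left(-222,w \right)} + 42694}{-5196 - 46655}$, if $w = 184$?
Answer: $- \frac{41374}{51851} \approx -0.79794$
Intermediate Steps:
$F{\left(P,x \right)} = 12 + 6 P$ ($F{\left(P,x \right)} = 6 \left(2 + P\right) = 12 + 6 P$)
$\frac{F{\left(-222,w \right)} + 42694}{-5196 - 46655} = \frac{\left(12 + 6 \left(-222\right)\right) + 42694}{-5196 - 46655} = \frac{\left(12 - 1332\right) + 42694}{-51851} = \left(-1320 + 42694\right) \left(- \frac{1}{51851}\right) = 41374 \left(- \frac{1}{51851}\right) = - \frac{41374}{51851}$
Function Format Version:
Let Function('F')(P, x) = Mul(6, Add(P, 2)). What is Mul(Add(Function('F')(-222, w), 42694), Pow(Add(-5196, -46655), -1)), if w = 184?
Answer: Rational(-41374, 51851) ≈ -0.79794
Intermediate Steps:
Function('F')(P, x) = Add(12, Mul(6, P)) (Function('F')(P, x) = Mul(6, Add(2, P)) = Add(12, Mul(6, P)))
Mul(Add(Function('F')(-222, w), 42694), Pow(Add(-5196, -46655), -1)) = Mul(Add(Add(12, Mul(6, -222)), 42694), Pow(Add(-5196, -46655), -1)) = Mul(Add(Add(12, -1332), 42694), Pow(-51851, -1)) = Mul(Add(-1320, 42694), Rational(-1, 51851)) = Mul(41374, Rational(-1, 51851)) = Rational(-41374, 51851)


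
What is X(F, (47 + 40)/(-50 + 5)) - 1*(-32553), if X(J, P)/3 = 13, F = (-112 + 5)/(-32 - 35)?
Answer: 32592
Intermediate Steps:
F = 107/67 (F = -107/(-67) = -107*(-1/67) = 107/67 ≈ 1.5970)
X(J, P) = 39 (X(J, P) = 3*13 = 39)
X(F, (47 + 40)/(-50 + 5)) - 1*(-32553) = 39 - 1*(-32553) = 39 + 32553 = 32592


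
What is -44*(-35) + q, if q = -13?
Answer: 1527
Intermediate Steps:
-44*(-35) + q = -44*(-35) - 13 = 1540 - 13 = 1527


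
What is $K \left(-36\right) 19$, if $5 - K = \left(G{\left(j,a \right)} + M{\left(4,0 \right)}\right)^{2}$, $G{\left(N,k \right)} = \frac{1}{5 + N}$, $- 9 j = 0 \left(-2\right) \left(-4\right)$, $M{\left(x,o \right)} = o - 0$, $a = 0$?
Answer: $- \frac{84816}{25} \approx -3392.6$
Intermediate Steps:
$M{\left(x,o \right)} = o$ ($M{\left(x,o \right)} = o + 0 = o$)
$j = 0$ ($j = - \frac{0 \left(-2\right) \left(-4\right)}{9} = - \frac{0 \left(-4\right)}{9} = \left(- \frac{1}{9}\right) 0 = 0$)
$K = \frac{124}{25}$ ($K = 5 - \left(\frac{1}{5 + 0} + 0\right)^{2} = 5 - \left(\frac{1}{5} + 0\right)^{2} = 5 - \left(\frac{1}{5}\right)^{2} = 5 - \frac{1}{25} = \frac{124}{25} \approx 4.96$)
$K \left(-36\right) 19 = \frac{124}{25} \left(-36\right) 19 = \left(- \frac{4464}{25}\right) 19 = - \frac{84816}{25}$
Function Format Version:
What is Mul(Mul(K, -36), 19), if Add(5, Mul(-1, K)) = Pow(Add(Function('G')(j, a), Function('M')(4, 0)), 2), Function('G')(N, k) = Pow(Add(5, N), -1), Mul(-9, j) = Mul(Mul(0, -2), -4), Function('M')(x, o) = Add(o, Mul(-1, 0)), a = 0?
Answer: Rational(-84816, 25) ≈ -3392.6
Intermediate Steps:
Function('M')(x, o) = o (Function('M')(x, o) = Add(o, 0) = o)
j = 0 (j = Mul(Rational(-1, 9), Mul(Mul(0, -2), -4)) = Mul(Rational(-1, 9), Mul(0, -4)) = Mul(Rational(-1, 9), 0) = 0)
K = Rational(124, 25) (K = Add(5, Mul(-1, Pow(Add(Pow(Add(5, 0), -1), 0), 2))) = Add(5, Mul(-1, Pow(Add(Pow(5, -1), 0), 2))) = Add(5, Mul(-1, Pow(Add(Rational(1, 5), 0), 2))) = Add(5, Mul(-1, Pow(Rational(1, 5), 2))) = Add(5, Mul(-1, Rational(1, 25))) = Add(5, Rational(-1, 25)) = Rational(124, 25) ≈ 4.9600)
Mul(Mul(K, -36), 19) = Mul(Mul(Rational(124, 25), -36), 19) = Mul(Rational(-4464, 25), 19) = Rational(-84816, 25)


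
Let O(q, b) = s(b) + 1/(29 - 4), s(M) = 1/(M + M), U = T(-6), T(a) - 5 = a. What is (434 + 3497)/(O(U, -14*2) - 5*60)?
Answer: -5503400/419969 ≈ -13.104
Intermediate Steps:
T(a) = 5 + a
U = -1 (U = 5 - 6 = -1)
s(M) = 1/(2*M)
O(q, b) = 1/25 + 1/(2*b) (O(q, b) = 1/(2*b) + 1/(29 - 4) = 1/(2*b) + 1/25 = 1/25 + 1/(2*b))
(434 + 3497)/(O(U, -14*2) - 5*60) = (434 + 3497)/((25 + 2*(-14*2))/(50*((-14*2))) - 5*60) = 3931/((1/50)*(25 + 2*(-28))/(-28) - 300) = 3931/((1/50)*(-1/28)*(25 - 56) - 300) = 3931/((1/50)*(-1/28)*(-31) - 300) = 3931/(31/1400 - 300) = 3931/(-419969/1400) = 3931*(-1400/419969) = -5503400/419969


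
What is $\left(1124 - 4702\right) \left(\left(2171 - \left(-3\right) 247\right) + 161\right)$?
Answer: $-10995194$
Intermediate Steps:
$\left(1124 - 4702\right) \left(\left(2171 - \left(-3\right) 247\right) + 161\right) = - 3578 \left(\left(2171 - -741\right) + 161\right) = - 3578 \left(\left(2171 + 741\right) + 161\right) = - 3578 \left(2912 + 161\right) = \left(-3578\right) 3073 = -10995194$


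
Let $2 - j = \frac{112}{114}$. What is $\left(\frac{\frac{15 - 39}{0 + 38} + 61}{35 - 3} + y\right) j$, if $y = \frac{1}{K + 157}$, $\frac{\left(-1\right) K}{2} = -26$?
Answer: $\frac{366821}{190608} \approx 1.9245$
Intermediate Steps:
$K = 52$ ($K = \left(-2\right) \left(-26\right) = 52$)
$y = \frac{1}{209}$ ($y = \frac{1}{52 + 157} = \frac{1}{209} \approx 0.0047847$)
$j = \frac{58}{57}$ ($j = 2 - \frac{112}{114} = 2 - 112 \cdot \frac{1}{114} = 2 - \frac{56}{57} = \frac{58}{57} \approx 1.0175$)
$\left(\frac{\frac{15 - 39}{0 + 38} + 61}{35 - 3} + y\right) j = \left(\frac{\frac{15 - 39}{0 + 38} + 61}{35 - 3} + \frac{1}{209}\right) \frac{58}{57} = \left(\frac{- \frac{24}{38} + 61}{32} + \frac{1}{209}\right) \frac{58}{57} = \left(\left(\left(-24\right) \frac{1}{38} + 61\right) \frac{1}{32} + \frac{1}{209}\right) \frac{58}{57} = \left(\left(- \frac{12}{19} + 61\right) \frac{1}{32} + \frac{1}{209}\right) \frac{58}{57} = \left(\frac{1147}{19} \cdot \frac{1}{32} + \frac{1}{209}\right) \frac{58}{57} = \left(\frac{1147}{608} + \frac{1}{209}\right) \frac{58}{57} = \frac{12649}{6688} \cdot \frac{58}{57} = \frac{366821}{190608}$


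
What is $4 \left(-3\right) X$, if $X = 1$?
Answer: $-12$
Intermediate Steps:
$4 \left(-3\right) X = 4 \left(-3\right) 1 = \left(-12\right) 1 = -12$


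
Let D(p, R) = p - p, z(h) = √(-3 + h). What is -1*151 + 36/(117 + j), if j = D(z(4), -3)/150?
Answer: -1959/13 ≈ -150.69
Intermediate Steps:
D(p, R) = 0
j = 0 (j = 0/150 = 0*(1/150) = 0)
-1*151 + 36/(117 + j) = -1*151 + 36/(117 + 0) = -151 + 36/117 = -151 + (1/117)*36 = -151 + 4/13 = -1959/13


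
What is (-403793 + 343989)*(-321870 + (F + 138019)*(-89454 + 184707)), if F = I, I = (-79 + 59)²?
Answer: -788486025605148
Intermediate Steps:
I = 400 (I = (-20)² = 400)
F = 400
(-403793 + 343989)*(-321870 + (F + 138019)*(-89454 + 184707)) = (-403793 + 343989)*(-321870 + (400 + 138019)*(-89454 + 184707)) = -59804*(-321870 + 138419*95253) = -59804*(-321870 + 13184825007) = -59804*13184503137 = -788486025605148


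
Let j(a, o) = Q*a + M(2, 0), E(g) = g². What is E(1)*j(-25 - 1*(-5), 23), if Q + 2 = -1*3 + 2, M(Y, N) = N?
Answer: 60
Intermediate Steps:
Q = -3 (Q = -2 + (-1*3 + 2) = -2 + (-3 + 2) = -2 - 1 = -3)
j(a, o) = -3*a (j(a, o) = -3*a + 0 = -3*a)
E(1)*j(-25 - 1*(-5), 23) = 1²*(-3*(-25 - 1*(-5))) = 1*(-3*(-25 + 5)) = 1*(-3*(-20)) = 1*60 = 60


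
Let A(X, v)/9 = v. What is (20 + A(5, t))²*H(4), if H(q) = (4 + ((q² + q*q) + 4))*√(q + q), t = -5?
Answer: 50000*√2 ≈ 70711.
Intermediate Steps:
A(X, v) = 9*v
H(q) = √2*√q*(8 + 2*q²) (H(q) = (4 + ((q² + q²) + 4))*√(2*q) = (4 + (2*q² + 4))*(√2*√q) = (4 + (4 + 2*q²))*(√2*√q) = (8 + 2*q²)*(√2*√q) = √2*√q*(8 + 2*q²))
(20 + A(5, t))²*H(4) = (20 + 9*(-5))²*(2*√2*√4*(4 + 4²)) = (20 - 45)²*(2*√2*2*(4 + 16)) = (-25)²*(2*√2*2*20) = 625*(80*√2) = 50000*√2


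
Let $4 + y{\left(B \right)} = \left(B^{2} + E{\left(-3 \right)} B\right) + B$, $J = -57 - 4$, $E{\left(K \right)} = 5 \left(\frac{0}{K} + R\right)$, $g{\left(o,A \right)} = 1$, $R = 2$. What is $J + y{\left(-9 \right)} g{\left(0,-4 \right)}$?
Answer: $-83$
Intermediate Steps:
$E{\left(K \right)} = 10$ ($E{\left(K \right)} = 5 \left(\frac{0}{K} + 2\right) = 5 \left(0 + 2\right) = 5 \cdot 2 = 10$)
$J = -61$ ($J = -57 - 4 = -61$)
$y{\left(B \right)} = -4 + B^{2} + 11 B$ ($y{\left(B \right)} = -4 + \left(\left(B^{2} + 10 B\right) + B\right) = -4 + \left(B^{2} + 11 B\right) = -4 + B^{2} + 11 B$)
$J + y{\left(-9 \right)} g{\left(0,-4 \right)} = -61 + \left(-4 + \left(-9\right)^{2} + 11 \left(-9\right)\right) 1 = -61 + \left(-4 + 81 - 99\right) 1 = -61 - 22 = -83$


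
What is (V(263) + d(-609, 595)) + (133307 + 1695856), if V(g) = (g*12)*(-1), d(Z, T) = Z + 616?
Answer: 1826014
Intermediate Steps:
d(Z, T) = 616 + Z
V(g) = -12*g (V(g) = (12*g)*(-1) = -12*g)
(V(263) + d(-609, 595)) + (133307 + 1695856) = (-12*263 + (616 - 609)) + (133307 + 1695856) = (-3156 + 7) + 1829163 = -3149 + 1829163 = 1826014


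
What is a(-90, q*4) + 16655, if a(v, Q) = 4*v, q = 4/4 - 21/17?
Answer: 16295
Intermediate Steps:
q = -4/17 (q = 4*(¼) - 21*1/17 = 1 - 21/17 = -4/17 ≈ -0.23529)
a(-90, q*4) + 16655 = 4*(-90) + 16655 = -360 + 16655 = 16295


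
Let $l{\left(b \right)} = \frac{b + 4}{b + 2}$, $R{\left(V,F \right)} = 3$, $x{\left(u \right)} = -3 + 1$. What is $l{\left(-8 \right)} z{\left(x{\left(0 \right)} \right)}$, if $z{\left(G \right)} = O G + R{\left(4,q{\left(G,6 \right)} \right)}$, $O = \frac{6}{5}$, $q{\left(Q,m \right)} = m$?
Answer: $\frac{2}{5} \approx 0.4$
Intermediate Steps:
$x{\left(u \right)} = -2$
$O = \frac{6}{5}$ ($O = 6 \cdot \frac{1}{5} = \frac{6}{5} \approx 1.2$)
$l{\left(b \right)} = \frac{4 + b}{2 + b}$
$z{\left(G \right)} = 3 + \frac{6 G}{5}$ ($z{\left(G \right)} = \frac{6 G}{5} + 3 = 3 + \frac{6 G}{5}$)
$l{\left(-8 \right)} z{\left(x{\left(0 \right)} \right)} = \frac{4 - 8}{2 - 8} \left(3 + \frac{6}{5} \left(-2\right)\right) = \frac{1}{-6} \left(-4\right) \left(3 - \frac{12}{5}\right) = \left(- \frac{1}{6}\right) \left(-4\right) \frac{3}{5} = \frac{2}{3} \cdot \frac{3}{5} = \frac{2}{5}$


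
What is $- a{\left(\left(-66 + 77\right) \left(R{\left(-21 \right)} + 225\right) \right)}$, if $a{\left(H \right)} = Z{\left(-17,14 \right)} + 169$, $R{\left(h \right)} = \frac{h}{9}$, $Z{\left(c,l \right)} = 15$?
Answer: $-184$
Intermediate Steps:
$R{\left(h \right)} = \frac{h}{9}$ ($R{\left(h \right)} = h \frac{1}{9} = \frac{h}{9}$)
$a{\left(H \right)} = 184$ ($a{\left(H \right)} = 15 + 169 = 184$)
$- a{\left(\left(-66 + 77\right) \left(R{\left(-21 \right)} + 225\right) \right)} = \left(-1\right) 184 = -184$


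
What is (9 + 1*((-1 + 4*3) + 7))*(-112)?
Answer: -3024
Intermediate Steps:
(9 + 1*((-1 + 4*3) + 7))*(-112) = (9 + 1*((-1 + 12) + 7))*(-112) = (9 + 1*(11 + 7))*(-112) = (9 + 1*18)*(-112) = (9 + 18)*(-112) = 27*(-112) = -3024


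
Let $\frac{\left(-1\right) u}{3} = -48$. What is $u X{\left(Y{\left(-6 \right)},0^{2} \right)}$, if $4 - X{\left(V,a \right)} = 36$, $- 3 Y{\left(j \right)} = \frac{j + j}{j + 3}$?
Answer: $-4608$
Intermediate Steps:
$Y{\left(j \right)} = - \frac{2 j}{3 \left(3 + j\right)}$ ($Y{\left(j \right)} = - \frac{\left(j + j\right) \frac{1}{j + 3}}{3} = - \frac{2 j \frac{1}{3 + j}}{3} = - \frac{2 j}{3 \left(3 + j\right)}$)
$X{\left(V,a \right)} = -32$ ($X{\left(V,a \right)} = 4 - 36 = -32$)
$u = 144$ ($u = \left(-3\right) \left(-48\right) = 144$)
$u X{\left(Y{\left(-6 \right)},0^{2} \right)} = 144 \left(-32\right) = -4608$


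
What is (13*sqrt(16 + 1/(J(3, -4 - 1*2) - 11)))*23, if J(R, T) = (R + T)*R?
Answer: 299*sqrt(1595)/10 ≈ 1194.1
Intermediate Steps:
J(R, T) = R*(R + T)
(13*sqrt(16 + 1/(J(3, -4 - 1*2) - 11)))*23 = (13*sqrt(16 + 1/(3*(3 + (-4 - 1*2)) - 11)))*23 = (13*sqrt(16 + 1/(3*(3 + (-4 - 2)) - 11)))*23 = (13*sqrt(16 + 1/(3*(3 - 6) - 11)))*23 = (13*sqrt(16 + 1/(3*(-3) - 11)))*23 = (13*sqrt(16 + 1/(-9 - 11)))*23 = (13*sqrt(16 + 1/(-20)))*23 = (13*sqrt(16 - 1/20))*23 = (13*sqrt(319/20))*23 = (13*(sqrt(1595)/10))*23 = (13*sqrt(1595)/10)*23 = 299*sqrt(1595)/10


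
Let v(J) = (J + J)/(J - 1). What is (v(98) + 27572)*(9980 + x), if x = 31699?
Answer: 111477987720/97 ≈ 1.1493e+9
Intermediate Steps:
v(J) = 2*J/(-1 + J) (v(J) = (2*J)/(-1 + J) = 2*J/(-1 + J))
(v(98) + 27572)*(9980 + x) = (2*98/(-1 + 98) + 27572)*(9980 + 31699) = (2*98/97 + 27572)*41679 = (2*98*(1/97) + 27572)*41679 = (196/97 + 27572)*41679 = (2674680/97)*41679 = 111477987720/97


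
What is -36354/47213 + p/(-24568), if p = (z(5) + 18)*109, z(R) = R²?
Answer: -1114432403/1159928984 ≈ -0.96078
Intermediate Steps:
p = 4687 (p = (5² + 18)*109 = (25 + 18)*109 = 43*109 = 4687)
-36354/47213 + p/(-24568) = -36354/47213 + 4687/(-24568) = -36354*1/47213 + 4687*(-1/24568) = -36354/47213 - 4687/24568 = -1114432403/1159928984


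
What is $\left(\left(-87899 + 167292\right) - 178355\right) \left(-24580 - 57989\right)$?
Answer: $8171193378$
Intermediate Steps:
$\left(\left(-87899 + 167292\right) - 178355\right) \left(-24580 - 57989\right) = \left(79393 - 178355\right) \left(-82569\right) = \left(-98962\right) \left(-82569\right) = 8171193378$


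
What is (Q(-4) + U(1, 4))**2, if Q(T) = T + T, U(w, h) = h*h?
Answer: 64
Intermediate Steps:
U(w, h) = h**2
Q(T) = 2*T
(Q(-4) + U(1, 4))**2 = (2*(-4) + 4**2)**2 = (-8 + 16)**2 = 8**2 = 64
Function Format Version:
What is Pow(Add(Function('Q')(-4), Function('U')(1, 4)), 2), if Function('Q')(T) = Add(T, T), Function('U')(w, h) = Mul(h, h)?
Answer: 64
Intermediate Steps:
Function('U')(w, h) = Pow(h, 2)
Function('Q')(T) = Mul(2, T)
Pow(Add(Function('Q')(-4), Function('U')(1, 4)), 2) = Pow(Add(Mul(2, -4), Pow(4, 2)), 2) = Pow(Add(-8, 16), 2) = Pow(8, 2) = 64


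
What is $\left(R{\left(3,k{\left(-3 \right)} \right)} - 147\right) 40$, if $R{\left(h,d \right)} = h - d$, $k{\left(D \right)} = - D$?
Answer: $-5880$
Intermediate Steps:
$\left(R{\left(3,k{\left(-3 \right)} \right)} - 147\right) 40 = \left(\left(3 - \left(-1\right) \left(-3\right)\right) - 147\right) 40 = \left(\left(3 - 3\right) - 147\right) 40 = \left(0 - 147\right) 40 = \left(-147\right) 40 = -5880$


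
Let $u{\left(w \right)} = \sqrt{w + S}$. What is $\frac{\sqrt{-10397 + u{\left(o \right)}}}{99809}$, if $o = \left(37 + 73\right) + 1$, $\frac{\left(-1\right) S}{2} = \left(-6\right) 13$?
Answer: $\frac{\sqrt{-10397 + \sqrt{267}}}{99809} \approx 0.0010208 i$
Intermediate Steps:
$S = 156$ ($S = - 2 \left(\left(-6\right) 13\right) = \left(-2\right) \left(-78\right) = 156$)
$o = 111$ ($o = 110 + 1 = 111$)
$u{\left(w \right)} = \sqrt{156 + w}$ ($u{\left(w \right)} = \sqrt{w + 156} = \sqrt{156 + w}$)
$\frac{\sqrt{-10397 + u{\left(o \right)}}}{99809} = \frac{\sqrt{-10397 + \sqrt{156 + 111}}}{99809} = \sqrt{-10397 + \sqrt{267}} \cdot \frac{1}{99809} = \frac{\sqrt{-10397 + \sqrt{267}}}{99809}$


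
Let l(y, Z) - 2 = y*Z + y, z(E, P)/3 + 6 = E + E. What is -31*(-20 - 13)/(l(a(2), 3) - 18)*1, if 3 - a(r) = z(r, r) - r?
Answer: 1023/28 ≈ 36.536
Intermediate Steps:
z(E, P) = -18 + 6*E (z(E, P) = -18 + 3*(E + E) = -18 + 3*(2*E) = -18 + 6*E)
a(r) = 21 - 5*r (a(r) = 3 - ((-18 + 6*r) - r) = 3 - (-18 + 5*r) = 3 + (18 - 5*r) = 21 - 5*r)
l(y, Z) = 2 + y + Z*y (l(y, Z) = 2 + (y*Z + y) = 2 + (Z*y + y) = 2 + (y + Z*y) = 2 + y + Z*y)
-31*(-20 - 13)/(l(a(2), 3) - 18)*1 = -31*(-20 - 13)/((2 + (21 - 5*2) + 3*(21 - 5*2)) - 18)*1 = -(-1023)/((2 + (21 - 10) + 3*(21 - 10)) - 18)*1 = -(-1023)/((2 + 11 + 3*11) - 18)*1 = -(-1023)/((2 + 11 + 33) - 18)*1 = -(-1023)/(46 - 18)*1 = -(-1023)/28*1 = -31*(-33/28)*1 = (1023/28)*1 = 1023/28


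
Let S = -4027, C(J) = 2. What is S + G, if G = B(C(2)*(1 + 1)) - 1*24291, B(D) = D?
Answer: -28314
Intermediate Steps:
G = -24287 (G = 2*(1 + 1) - 1*24291 = 2*2 - 24291 = 4 - 24291 = -24287)
S + G = -4027 - 24287 = -28314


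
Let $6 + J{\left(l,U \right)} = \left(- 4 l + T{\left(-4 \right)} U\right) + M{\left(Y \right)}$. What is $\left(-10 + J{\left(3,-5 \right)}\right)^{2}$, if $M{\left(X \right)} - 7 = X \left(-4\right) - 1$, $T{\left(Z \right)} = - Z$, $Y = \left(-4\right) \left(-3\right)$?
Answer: $8100$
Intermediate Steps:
$Y = 12$
$M{\left(X \right)} = 6 - 4 X$ ($M{\left(X \right)} = 7 + \left(X \left(-4\right) - 1\right) = 7 - \left(1 + 4 X\right) = 6 - 4 X$)
$J{\left(l,U \right)} = -48 - 4 l + 4 U$ ($J{\left(l,U \right)} = -6 + \left(\left(- 4 l + \left(-1\right) \left(-4\right) U\right) + \left(6 - 48\right)\right) = -6 + \left(\left(- 4 l + 4 U\right) + \left(6 - 48\right)\right) = -6 - \left(42 - 4 U + 4 l\right) = -48 - 4 l + 4 U$)
$\left(-10 + J{\left(3,-5 \right)}\right)^{2} = \left(-10 - 80\right)^{2} = \left(-90\right)^{2} = 8100$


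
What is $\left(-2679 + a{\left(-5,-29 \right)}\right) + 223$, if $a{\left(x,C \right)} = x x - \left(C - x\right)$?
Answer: $-2407$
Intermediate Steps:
$a{\left(x,C \right)} = x + x^{2} - C$ ($a{\left(x,C \right)} = x^{2} - \left(C - x\right) = x + x^{2} - C$)
$\left(-2679 + a{\left(-5,-29 \right)}\right) + 223 = \left(-2679 - \left(-24 - 25\right)\right) + 223 = \left(-2679 + \left(-5 + 25 + 29\right)\right) + 223 = \left(-2679 + 49\right) + 223 = -2630 + 223 = -2407$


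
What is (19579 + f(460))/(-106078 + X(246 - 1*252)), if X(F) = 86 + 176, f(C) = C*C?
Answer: -231179/105816 ≈ -2.1847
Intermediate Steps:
f(C) = C²
X(F) = 262
(19579 + f(460))/(-106078 + X(246 - 1*252)) = (19579 + 460²)/(-106078 + 262) = (19579 + 211600)/(-105816) = 231179*(-1/105816) = -231179/105816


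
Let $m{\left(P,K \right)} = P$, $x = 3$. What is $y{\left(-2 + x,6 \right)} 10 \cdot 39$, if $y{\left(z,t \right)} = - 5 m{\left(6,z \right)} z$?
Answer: $-11700$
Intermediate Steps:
$y{\left(z,t \right)} = - 30 z$ ($y{\left(z,t \right)} = \left(-5\right) 6 z = - 30 z$)
$y{\left(-2 + x,6 \right)} 10 \cdot 39 = - 30 \left(-2 + 3\right) 10 \cdot 39 = \left(-30\right) 1 \cdot 10 \cdot 39 = \left(-30\right) 10 \cdot 39 = \left(-300\right) 39 = -11700$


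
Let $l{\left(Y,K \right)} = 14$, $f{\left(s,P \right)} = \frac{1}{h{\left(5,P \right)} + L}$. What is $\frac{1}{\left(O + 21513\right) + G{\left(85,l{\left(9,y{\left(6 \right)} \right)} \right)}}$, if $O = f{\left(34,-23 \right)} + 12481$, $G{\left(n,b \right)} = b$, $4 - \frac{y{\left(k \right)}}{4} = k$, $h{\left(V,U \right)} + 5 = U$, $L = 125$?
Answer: $\frac{97}{3298777} \approx 2.9405 \cdot 10^{-5}$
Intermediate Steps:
$h{\left(V,U \right)} = -5 + U$
$y{\left(k \right)} = 16 - 4 k$
$f{\left(s,P \right)} = \frac{1}{120 + P}$ ($f{\left(s,P \right)} = \frac{1}{\left(-5 + P\right) + 125} = \frac{1}{120 + P}$)
$O = \frac{1210658}{97}$ ($O = \frac{1}{120 - 23} + 12481 = \frac{1}{97} + 12481 = \frac{1210658}{97} \approx 12481.0$)
$\frac{1}{\left(O + 21513\right) + G{\left(85,l{\left(9,y{\left(6 \right)} \right)} \right)}} = \frac{1}{\left(\frac{1210658}{97} + 21513\right) + 14} = \frac{1}{\frac{3297419}{97} + 14} = \frac{1}{\frac{3298777}{97}} = \frac{97}{3298777}$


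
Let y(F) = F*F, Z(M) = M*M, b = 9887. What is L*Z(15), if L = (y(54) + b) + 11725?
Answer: 5518800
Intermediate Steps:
Z(M) = M**2
y(F) = F**2
L = 24528 (L = (54**2 + 9887) + 11725 = (2916 + 9887) + 11725 = 12803 + 11725 = 24528)
L*Z(15) = 24528*15**2 = 24528*225 = 5518800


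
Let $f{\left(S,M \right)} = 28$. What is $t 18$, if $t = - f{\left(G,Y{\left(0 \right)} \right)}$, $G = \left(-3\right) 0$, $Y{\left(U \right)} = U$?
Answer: $-504$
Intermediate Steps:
$G = 0$
$t = -28$ ($t = \left(-1\right) 28 = -28$)
$t 18 = \left(-28\right) 18 = -504$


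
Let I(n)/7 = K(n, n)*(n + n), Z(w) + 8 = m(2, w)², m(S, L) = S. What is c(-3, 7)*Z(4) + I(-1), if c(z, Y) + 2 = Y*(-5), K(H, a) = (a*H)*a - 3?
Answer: 204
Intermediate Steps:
K(H, a) = -3 + H*a² (K(H, a) = (H*a)*a - 3 = H*a² - 3 = -3 + H*a²)
c(z, Y) = -2 - 5*Y (c(z, Y) = -2 + Y*(-5) = -2 - 5*Y)
Z(w) = -4 (Z(w) = -8 + 2² = -8 + 4 = -4)
I(n) = 14*n*(-3 + n³) (I(n) = 7*((-3 + n*n²)*(n + n)) = 7*((-3 + n³)*(2*n)) = 7*(2*n*(-3 + n³)) = 14*n*(-3 + n³))
c(-3, 7)*Z(4) + I(-1) = (-2 - 5*7)*(-4) + 14*(-1)*(-3 + (-1)³) = (-2 - 35)*(-4) + 14*(-1)*(-3 - 1) = -37*(-4) + 14*(-1)*(-4) = 148 + 56 = 204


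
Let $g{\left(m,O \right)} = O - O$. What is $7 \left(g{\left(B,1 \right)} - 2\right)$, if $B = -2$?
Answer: $-14$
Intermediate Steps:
$g{\left(m,O \right)} = 0$
$7 \left(g{\left(B,1 \right)} - 2\right) = 7 \left(0 - 2\right) = 7 \left(-2\right) = -14$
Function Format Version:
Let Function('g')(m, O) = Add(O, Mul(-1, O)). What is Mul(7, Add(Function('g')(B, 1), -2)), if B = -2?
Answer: -14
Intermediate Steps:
Function('g')(m, O) = 0
Mul(7, Add(Function('g')(B, 1), -2)) = Mul(7, Add(0, -2)) = Mul(7, -2) = -14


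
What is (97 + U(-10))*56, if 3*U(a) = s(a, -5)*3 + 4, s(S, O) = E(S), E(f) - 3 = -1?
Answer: 16856/3 ≈ 5618.7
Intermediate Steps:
E(f) = 2 (E(f) = 3 - 1 = 2)
s(S, O) = 2
U(a) = 10/3 (U(a) = (2*3 + 4)/3 = (6 + 4)/3 = (1/3)*10 = 10/3)
(97 + U(-10))*56 = (97 + 10/3)*56 = (301/3)*56 = 16856/3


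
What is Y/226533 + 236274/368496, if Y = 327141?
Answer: 9670778221/4637583576 ≈ 2.0853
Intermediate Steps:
Y/226533 + 236274/368496 = 327141/226533 + 236274/368496 = 327141*(1/226533) + 236274*(1/368496) = 109047/75511 + 39379/61416 = 9670778221/4637583576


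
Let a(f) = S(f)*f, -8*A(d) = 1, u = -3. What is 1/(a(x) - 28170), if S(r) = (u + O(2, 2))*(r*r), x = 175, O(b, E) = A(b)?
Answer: -8/134209735 ≈ -5.9608e-8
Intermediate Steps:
A(d) = -⅛ (A(d) = -⅛*1 = -⅛)
O(b, E) = -⅛
S(r) = -25*r²/8 (S(r) = (-3 - ⅛)*(r*r) = -25*r²/8)
a(f) = -25*f³/8 (a(f) = (-25*f²/8)*f = -25*f³/8)
1/(a(x) - 28170) = 1/(-25/8*175³ - 28170) = 1/(-25/8*5359375 - 28170) = 1/(-133984375/8 - 28170) = 1/(-134209735/8) = -8/134209735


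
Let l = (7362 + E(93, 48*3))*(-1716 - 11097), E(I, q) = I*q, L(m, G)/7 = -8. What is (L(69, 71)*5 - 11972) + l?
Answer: -265933254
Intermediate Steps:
L(m, G) = -56 (L(m, G) = 7*(-8) = -56)
l = -265921002 (l = (7362 + 93*(48*3))*(-1716 - 11097) = (7362 + 93*144)*(-12813) = (7362 + 13392)*(-12813) = 20754*(-12813) = -265921002)
(L(69, 71)*5 - 11972) + l = (-56*5 - 11972) - 265921002 = (-280 - 11972) - 265921002 = -12252 - 265921002 = -265933254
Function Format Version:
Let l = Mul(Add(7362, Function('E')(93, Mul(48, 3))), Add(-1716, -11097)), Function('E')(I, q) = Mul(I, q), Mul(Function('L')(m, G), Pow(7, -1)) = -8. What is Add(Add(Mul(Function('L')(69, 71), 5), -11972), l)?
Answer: -265933254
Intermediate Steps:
Function('L')(m, G) = -56 (Function('L')(m, G) = Mul(7, -8) = -56)
l = -265921002 (l = Mul(Add(7362, Mul(93, Mul(48, 3))), Add(-1716, -11097)) = Mul(Add(7362, Mul(93, 144)), -12813) = Mul(Add(7362, 13392), -12813) = Mul(20754, -12813) = -265921002)
Add(Add(Mul(Function('L')(69, 71), 5), -11972), l) = Add(Add(Mul(-56, 5), -11972), -265921002) = Add(Add(-280, -11972), -265921002) = Add(-12252, -265921002) = -265933254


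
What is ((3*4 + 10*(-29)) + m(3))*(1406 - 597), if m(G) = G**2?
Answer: -217621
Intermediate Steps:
((3*4 + 10*(-29)) + m(3))*(1406 - 597) = ((3*4 + 10*(-29)) + 3**2)*(1406 - 597) = ((12 - 290) + 9)*809 = (-278 + 9)*809 = -269*809 = -217621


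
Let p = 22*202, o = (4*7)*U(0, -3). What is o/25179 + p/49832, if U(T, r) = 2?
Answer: 4095931/44811426 ≈ 0.091404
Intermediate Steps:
o = 56 (o = (4*7)*2 = 28*2 = 56)
p = 4444
o/25179 + p/49832 = 56/25179 + 4444/49832 = 56*(1/25179) + 4444*(1/49832) = 8/3597 + 1111/12458 = 4095931/44811426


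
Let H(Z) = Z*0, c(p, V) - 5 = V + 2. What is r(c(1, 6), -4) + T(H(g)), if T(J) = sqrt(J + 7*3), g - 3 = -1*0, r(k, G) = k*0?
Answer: sqrt(21) ≈ 4.5826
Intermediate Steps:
c(p, V) = 7 + V (c(p, V) = 5 + (V + 2) = 5 + (2 + V) = 7 + V)
r(k, G) = 0
g = 3 (g = 3 - 1*0 = 3 + 0 = 3)
H(Z) = 0
T(J) = sqrt(21 + J) (T(J) = sqrt(J + 21) = sqrt(21 + J))
r(c(1, 6), -4) + T(H(g)) = 0 + sqrt(21 + 0) = 0 + sqrt(21) = sqrt(21)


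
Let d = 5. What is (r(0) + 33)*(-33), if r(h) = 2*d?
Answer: -1419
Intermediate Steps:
r(h) = 10 (r(h) = 2*5 = 10)
(r(0) + 33)*(-33) = (10 + 33)*(-33) = 43*(-33) = -1419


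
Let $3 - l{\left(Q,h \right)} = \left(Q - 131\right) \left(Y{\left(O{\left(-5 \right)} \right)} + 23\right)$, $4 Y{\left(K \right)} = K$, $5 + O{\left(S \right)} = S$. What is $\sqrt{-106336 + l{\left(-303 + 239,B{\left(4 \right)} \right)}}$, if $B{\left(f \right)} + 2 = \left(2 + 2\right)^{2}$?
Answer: $\frac{i \sqrt{409342}}{2} \approx 319.9 i$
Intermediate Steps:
$O{\left(S \right)} = -5 + S$
$Y{\left(K \right)} = \frac{K}{4}$
$B{\left(f \right)} = 14$ ($B{\left(f \right)} = -2 + \left(2 + 2\right)^{2} = -2 + 4^{2} = -2 + 16 = 14$)
$l{\left(Q,h \right)} = \frac{5377}{2} - \frac{41 Q}{2}$ ($l{\left(Q,h \right)} = 3 - \left(Q - 131\right) \left(\frac{-5 - 5}{4} + 23\right) = 3 - \left(-131 + Q\right) \left(\frac{1}{4} \left(-10\right) + 23\right) = 3 - \left(-131 + Q\right) \left(- \frac{5}{2} + 23\right) = 3 - \left(-131 + Q\right) \frac{41}{2} = 3 - \left(- \frac{5371}{2} + \frac{41 Q}{2}\right) = \frac{5377}{2} - \frac{41 Q}{2}$)
$\sqrt{-106336 + l{\left(-303 + 239,B{\left(4 \right)} \right)}} = \sqrt{-106336 + \left(\frac{5377}{2} - \frac{41 \left(-303 + 239\right)}{2}\right)} = \sqrt{-106336 + \left(\frac{5377}{2} - -1312\right)} = \sqrt{-106336 + \left(\frac{5377}{2} + 1312\right)} = \sqrt{-106336 + \frac{8001}{2}} = \sqrt{- \frac{204671}{2}} = \frac{i \sqrt{409342}}{2}$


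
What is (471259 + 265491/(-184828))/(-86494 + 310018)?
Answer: 87101592961/41313493872 ≈ 2.1083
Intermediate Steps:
(471259 + 265491/(-184828))/(-86494 + 310018) = (471259 + 265491*(-1/184828))/223524 = (471259 - 265491/184828)*(1/223524) = (87101592961/184828)*(1/223524) = 87101592961/41313493872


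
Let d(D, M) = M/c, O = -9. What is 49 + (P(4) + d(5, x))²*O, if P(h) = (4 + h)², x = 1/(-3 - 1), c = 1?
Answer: -584441/16 ≈ -36528.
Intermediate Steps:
x = -¼ (x = 1/(-4) = -¼ ≈ -0.25000)
d(D, M) = M (d(D, M) = M/1 = M*1 = M)
49 + (P(4) + d(5, x))²*O = 49 + ((4 + 4)² - ¼)²*(-9) = 49 + (8² - ¼)²*(-9) = 49 + (64 - ¼)²*(-9) = 49 + (255/4)²*(-9) = 49 + (65025/16)*(-9) = 49 - 585225/16 = -584441/16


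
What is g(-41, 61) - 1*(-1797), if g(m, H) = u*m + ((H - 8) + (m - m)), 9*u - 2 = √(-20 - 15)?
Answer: 16568/9 - 41*I*√35/9 ≈ 1840.9 - 26.951*I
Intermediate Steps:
u = 2/9 + I*√35/9 (u = 2/9 + √(-20 - 15)/9 = 2/9 + √(-35)/9 = 2/9 + (I*√35)/9 = 2/9 + I*√35/9 ≈ 0.22222 + 0.65734*I)
g(m, H) = -8 + H + m*(2/9 + I*√35/9) (g(m, H) = (2/9 + I*√35/9)*m + ((H - 8) + (m - m)) = m*(2/9 + I*√35/9) + ((-8 + H) + 0) = m*(2/9 + I*√35/9) + (-8 + H) = -8 + H + m*(2/9 + I*√35/9))
g(-41, 61) - 1*(-1797) = (-8 + 61 + (⅑)*(-41)*(2 + I*√35)) - 1*(-1797) = (-8 + 61 + (-82/9 - 41*I*√35/9)) + 1797 = (395/9 - 41*I*√35/9) + 1797 = 16568/9 - 41*I*√35/9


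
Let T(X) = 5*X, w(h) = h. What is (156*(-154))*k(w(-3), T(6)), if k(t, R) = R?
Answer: -720720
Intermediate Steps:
(156*(-154))*k(w(-3), T(6)) = (156*(-154))*(5*6) = -24024*30 = -720720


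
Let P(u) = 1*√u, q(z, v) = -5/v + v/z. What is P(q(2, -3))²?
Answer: ⅙ ≈ 0.16667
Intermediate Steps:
P(u) = √u
P(q(2, -3))² = (√(-5/(-3) - 3/2))² = (√(-5*(-⅓) - 3*½))² = (√(5/3 - 3/2))² = (√(⅙))² = (√6/6)² = ⅙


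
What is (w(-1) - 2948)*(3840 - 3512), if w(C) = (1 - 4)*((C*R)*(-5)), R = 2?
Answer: -976784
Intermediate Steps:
w(C) = 30*C (w(C) = (1 - 4)*((C*2)*(-5)) = -3*2*C*(-5) = -(-30)*C = 30*C)
(w(-1) - 2948)*(3840 - 3512) = (30*(-1) - 2948)*(3840 - 3512) = (-30 - 2948)*328 = -2978*328 = -976784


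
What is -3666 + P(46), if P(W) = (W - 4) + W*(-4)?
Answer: -3808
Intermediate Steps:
P(W) = -4 - 3*W (P(W) = (-4 + W) - 4*W = -4 - 3*W)
-3666 + P(46) = -3666 + (-4 - 3*46) = -3666 + (-4 - 138) = -3666 - 142 = -3808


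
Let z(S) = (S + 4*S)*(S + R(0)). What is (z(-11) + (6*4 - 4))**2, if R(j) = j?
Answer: 390625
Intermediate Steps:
z(S) = 5*S**2 (z(S) = (S + 4*S)*(S + 0) = (5*S)*S = 5*S**2)
(z(-11) + (6*4 - 4))**2 = (5*(-11)**2 + (6*4 - 4))**2 = (5*121 + (24 - 4))**2 = (605 + 20)**2 = 625**2 = 390625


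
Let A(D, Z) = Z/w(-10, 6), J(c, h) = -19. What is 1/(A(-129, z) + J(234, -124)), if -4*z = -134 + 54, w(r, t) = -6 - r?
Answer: -1/14 ≈ -0.071429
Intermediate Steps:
z = 20 (z = -(-134 + 54)/4 = -¼*(-80) = 20)
A(D, Z) = Z/4 (A(D, Z) = Z/(-6 - 1*(-10)) = Z/(-6 + 10) = Z/4)
1/(A(-129, z) + J(234, -124)) = 1/((¼)*20 - 19) = 1/(5 - 19) = 1/(-14) = -1/14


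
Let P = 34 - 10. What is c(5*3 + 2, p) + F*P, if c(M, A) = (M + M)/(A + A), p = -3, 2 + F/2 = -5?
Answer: -1025/3 ≈ -341.67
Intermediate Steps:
F = -14 (F = -4 + 2*(-5) = -4 - 10 = -14)
P = 24
c(M, A) = M/A (c(M, A) = (2*M)/((2*A)) = (2*M)*(1/(2*A)) = M/A)
c(5*3 + 2, p) + F*P = (5*3 + 2)/(-3) - 14*24 = (15 + 2)*(-⅓) - 336 = 17*(-⅓) - 336 = -17/3 - 336 = -1025/3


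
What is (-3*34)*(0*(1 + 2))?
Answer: 0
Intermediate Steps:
(-3*34)*(0*(1 + 2)) = -0*3 = -102*0 = 0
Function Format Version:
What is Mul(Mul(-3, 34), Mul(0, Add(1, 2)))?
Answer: 0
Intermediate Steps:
Mul(Mul(-3, 34), Mul(0, Add(1, 2))) = Mul(-102, Mul(0, 3)) = Mul(-102, 0) = 0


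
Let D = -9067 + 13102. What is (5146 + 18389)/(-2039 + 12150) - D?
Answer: -40774350/10111 ≈ -4032.7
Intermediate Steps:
D = 4035
(5146 + 18389)/(-2039 + 12150) - D = (5146 + 18389)/(-2039 + 12150) - 1*4035 = 23535/10111 - 4035 = -40774350/10111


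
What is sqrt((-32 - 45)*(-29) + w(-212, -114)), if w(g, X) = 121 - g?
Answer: sqrt(2566) ≈ 50.656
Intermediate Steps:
sqrt((-32 - 45)*(-29) + w(-212, -114)) = sqrt((-32 - 45)*(-29) + (121 - 1*(-212))) = sqrt(-77*(-29) + (121 + 212)) = sqrt(2233 + 333) = sqrt(2566)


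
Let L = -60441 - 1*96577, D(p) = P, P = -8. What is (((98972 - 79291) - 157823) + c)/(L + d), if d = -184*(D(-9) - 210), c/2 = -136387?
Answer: 205458/58453 ≈ 3.5149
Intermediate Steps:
D(p) = -8
c = -272774 (c = 2*(-136387) = -272774)
d = 40112 (d = -184*(-8 - 210) = -184*(-218) = 40112)
L = -157018 (L = -60441 - 96577 = -157018)
(((98972 - 79291) - 157823) + c)/(L + d) = (((98972 - 79291) - 157823) - 272774)/(-157018 + 40112) = ((19681 - 157823) - 272774)/(-116906) = (-138142 - 272774)*(-1/116906) = -410916*(-1/116906) = 205458/58453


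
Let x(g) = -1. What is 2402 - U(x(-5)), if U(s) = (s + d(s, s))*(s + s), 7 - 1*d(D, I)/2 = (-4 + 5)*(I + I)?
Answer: 2436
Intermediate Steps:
d(D, I) = 14 - 4*I (d(D, I) = 14 - 2*(-4 + 5)*(I + I) = 14 - 2*2*I = 14 - 4*I)
U(s) = 2*s*(14 - 3*s) (U(s) = (s + (14 - 4*s))*(s + s) = (14 - 3*s)*(2*s) = 2*s*(14 - 3*s))
2402 - U(x(-5)) = 2402 - 2*(-1)*(14 - 3*(-1)) = 2402 - 2*(-1)*(14 + 3) = 2402 - 2*(-1)*17 = 2402 - 1*(-34) = 2402 + 34 = 2436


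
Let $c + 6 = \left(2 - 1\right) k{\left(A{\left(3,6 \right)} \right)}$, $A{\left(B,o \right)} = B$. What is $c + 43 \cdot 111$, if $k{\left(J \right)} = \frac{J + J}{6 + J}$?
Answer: $\frac{14303}{3} \approx 4767.7$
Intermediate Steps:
$k{\left(J \right)} = \frac{2 J}{6 + J}$
$c = - \frac{16}{3}$ ($c = -6 + \left(2 - 1\right) 2 \cdot 3 \frac{1}{6 + 3} = -6 + 1 \cdot 2 \cdot 3 \cdot \frac{1}{9} = -6 + 1 \cdot \frac{2}{3} = -6 + \frac{2}{3} = - \frac{16}{3} \approx -5.3333$)
$c + 43 \cdot 111 = - \frac{16}{3} + 43 \cdot 111 = - \frac{16}{3} + 4773 = \frac{14303}{3}$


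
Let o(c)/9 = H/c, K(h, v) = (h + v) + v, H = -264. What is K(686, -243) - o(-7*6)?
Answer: 1004/7 ≈ 143.43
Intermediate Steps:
K(h, v) = h + 2*v
o(c) = -2376/c (o(c) = 9*(-264/c) = -2376/c)
K(686, -243) - o(-7*6) = (686 + 2*(-243)) - (-2376)/((-7*6)) = (686 - 486) - (-2376)/(-42) = 200 - (-2376)*(-1)/42 = 200 - 1*396/7 = 200 - 396/7 = 1004/7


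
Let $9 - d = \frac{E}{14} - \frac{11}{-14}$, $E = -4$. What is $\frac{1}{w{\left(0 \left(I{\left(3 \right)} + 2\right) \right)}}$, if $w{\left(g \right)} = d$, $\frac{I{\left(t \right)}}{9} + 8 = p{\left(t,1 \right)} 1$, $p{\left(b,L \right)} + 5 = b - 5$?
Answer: $\frac{2}{17} \approx 0.11765$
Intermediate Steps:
$p{\left(b,L \right)} = -10 + b$ ($p{\left(b,L \right)} = -5 + \left(b - 5\right) = -5 + \left(-5 + b\right) = -10 + b$)
$I{\left(t \right)} = -162 + 9 t$ ($I{\left(t \right)} = -72 + 9 \left(-10 + t\right) 1 = -72 + 9 \left(-10 + t\right) = -72 + \left(-90 + 9 t\right) = -162 + 9 t$)
$d = \frac{17}{2}$ ($d = 9 - \left(- \frac{4}{14} - \frac{11}{-14}\right) = 9 - \left(\left(-4\right) \frac{1}{14} - - \frac{11}{14}\right) = 9 - \left(- \frac{2}{7} + \frac{11}{14}\right) = 9 - \frac{1}{2} = \frac{17}{2} \approx 8.5$)
$w{\left(g \right)} = \frac{17}{2}$
$\frac{1}{w{\left(0 \left(I{\left(3 \right)} + 2\right) \right)}} = \frac{1}{\frac{17}{2}} = \frac{2}{17}$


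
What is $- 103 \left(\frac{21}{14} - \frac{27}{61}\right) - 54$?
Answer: $- \frac{19875}{122} \approx -162.91$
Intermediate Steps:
$- 103 \left(\frac{21}{14} - \frac{27}{61}\right) - 54 = - 103 \left(21 \cdot \frac{1}{14} - \frac{27}{61}\right) - 54 = - 103 \left(\frac{3}{2} - \frac{27}{61}\right) - 54 = \left(-103\right) \frac{129}{122} - 54 = - \frac{13287}{122} - 54 = - \frac{19875}{122}$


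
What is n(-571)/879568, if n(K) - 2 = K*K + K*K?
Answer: 163021/219892 ≈ 0.74137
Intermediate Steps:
n(K) = 2 + 2*K² (n(K) = 2 + (K*K + K*K) = 2 + (K² + K²) = 2 + 2*K²)
n(-571)/879568 = (2 + 2*(-571)²)/879568 = (2 + 2*326041)*(1/879568) = (2 + 652082)*(1/879568) = 652084*(1/879568) = 163021/219892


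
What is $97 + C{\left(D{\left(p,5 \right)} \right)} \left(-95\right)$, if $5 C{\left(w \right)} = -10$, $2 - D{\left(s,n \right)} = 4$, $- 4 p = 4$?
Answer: $287$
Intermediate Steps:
$p = -1$ ($p = \left(- \frac{1}{4}\right) 4 = -1$)
$D{\left(s,n \right)} = -2$ ($D{\left(s,n \right)} = 2 - 4 = -2$)
$C{\left(w \right)} = -2$ ($C{\left(w \right)} = \frac{1}{5} \left(-10\right) = -2$)
$97 + C{\left(D{\left(p,5 \right)} \right)} \left(-95\right) = 97 - -190 = 97 + 190 = 287$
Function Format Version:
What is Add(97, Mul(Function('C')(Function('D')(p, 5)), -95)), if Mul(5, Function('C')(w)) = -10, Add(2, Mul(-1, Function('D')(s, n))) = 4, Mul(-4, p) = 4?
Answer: 287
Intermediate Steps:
p = -1 (p = Mul(Rational(-1, 4), 4) = -1)
Function('D')(s, n) = -2 (Function('D')(s, n) = Add(2, Mul(-1, 4)) = Add(2, -4) = -2)
Function('C')(w) = -2 (Function('C')(w) = Mul(Rational(1, 5), -10) = -2)
Add(97, Mul(Function('C')(Function('D')(p, 5)), -95)) = Add(97, Mul(-2, -95)) = Add(97, 190) = 287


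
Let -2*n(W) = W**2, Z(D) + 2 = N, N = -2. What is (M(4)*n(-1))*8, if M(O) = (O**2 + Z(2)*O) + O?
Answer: -16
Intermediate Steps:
Z(D) = -4 (Z(D) = -2 - 2 = -4)
n(W) = -W**2/2
M(O) = O**2 - 3*O (M(O) = (O**2 - 4*O) + O = O**2 - 3*O)
(M(4)*n(-1))*8 = ((4*(-3 + 4))*(-1/2*(-1)**2))*8 = ((4*1)*(-1/2*1))*8 = (4*(-1/2))*8 = -2*8 = -16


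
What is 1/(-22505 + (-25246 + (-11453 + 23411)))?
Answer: -1/35793 ≈ -2.7938e-5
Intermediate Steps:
1/(-22505 + (-25246 + (-11453 + 23411))) = 1/(-22505 + (-25246 + 11958)) = 1/(-22505 - 13288) = 1/(-35793) = -1/35793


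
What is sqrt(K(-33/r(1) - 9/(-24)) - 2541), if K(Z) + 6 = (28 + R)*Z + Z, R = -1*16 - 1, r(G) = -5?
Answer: 3*I*sqrt(27370)/10 ≈ 49.632*I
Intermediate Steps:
R = -17 (R = -16 - 1 = -17)
K(Z) = -6 + 12*Z (K(Z) = -6 + ((28 - 17)*Z + Z) = -6 + (11*Z + Z) = -6 + 12*Z)
sqrt(K(-33/r(1) - 9/(-24)) - 2541) = sqrt((-6 + 12*(-33/(-5) - 9/(-24))) - 2541) = sqrt((-6 + 12*(-33*(-1/5) - 9*(-1/24))) - 2541) = sqrt((-6 + 12*(33/5 + 3/8)) - 2541) = sqrt((-6 + 12*(279/40)) - 2541) = sqrt((-6 + 837/10) - 2541) = sqrt(777/10 - 2541) = sqrt(-24633/10) = 3*I*sqrt(27370)/10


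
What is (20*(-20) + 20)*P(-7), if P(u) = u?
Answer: 2660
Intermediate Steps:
(20*(-20) + 20)*P(-7) = (20*(-20) + 20)*(-7) = (-400 + 20)*(-7) = -380*(-7) = 2660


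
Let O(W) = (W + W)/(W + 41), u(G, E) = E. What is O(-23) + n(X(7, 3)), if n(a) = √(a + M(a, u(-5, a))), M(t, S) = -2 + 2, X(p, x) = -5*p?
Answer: -23/9 + I*√35 ≈ -2.5556 + 5.9161*I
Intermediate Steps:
M(t, S) = 0
O(W) = 2*W/(41 + W) (O(W) = (2*W)/(41 + W) = 2*W/(41 + W))
n(a) = √a (n(a) = √(a + 0) = √a)
O(-23) + n(X(7, 3)) = 2*(-23)/(41 - 23) + √(-5*7) = 2*(-23)/18 + √(-35) = 2*(-23)*(1/18) + I*√35 = -23/9 + I*√35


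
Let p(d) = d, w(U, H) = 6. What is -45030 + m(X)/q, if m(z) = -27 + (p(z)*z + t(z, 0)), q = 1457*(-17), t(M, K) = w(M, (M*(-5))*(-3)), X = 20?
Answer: -1115348449/24769 ≈ -45030.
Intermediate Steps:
t(M, K) = 6
q = -24769
m(z) = -21 + z**2 (m(z) = -27 + (z*z + 6) = -27 + (z**2 + 6) = -27 + (6 + z**2) = -21 + z**2)
-45030 + m(X)/q = -45030 + (-21 + 20**2)/(-24769) = -45030 + (-21 + 400)*(-1/24769) = -45030 + 379*(-1/24769) = -45030 - 379/24769 = -1115348449/24769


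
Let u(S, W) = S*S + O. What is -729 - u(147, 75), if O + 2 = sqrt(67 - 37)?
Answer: -22336 - sqrt(30) ≈ -22341.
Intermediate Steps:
O = -2 + sqrt(30) (O = -2 + sqrt(67 - 37) = -2 + sqrt(30) ≈ 3.4772)
u(S, W) = -2 + sqrt(30) + S**2 (u(S, W) = S*S + (-2 + sqrt(30)) = S**2 + (-2 + sqrt(30)) = -2 + sqrt(30) + S**2)
-729 - u(147, 75) = -729 - (-2 + sqrt(30) + 147**2) = -729 - (-2 + sqrt(30) + 21609) = -729 - (21607 + sqrt(30)) = -729 + (-21607 - sqrt(30)) = -22336 - sqrt(30)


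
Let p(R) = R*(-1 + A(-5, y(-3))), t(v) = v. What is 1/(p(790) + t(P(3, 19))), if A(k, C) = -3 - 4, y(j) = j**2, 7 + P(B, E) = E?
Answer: -1/6308 ≈ -0.00015853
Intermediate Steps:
P(B, E) = -7 + E
A(k, C) = -7
p(R) = -8*R (p(R) = R*(-1 - 7) = R*(-8) = -8*R)
1/(p(790) + t(P(3, 19))) = 1/(-8*790 + (-7 + 19)) = 1/(-6320 + 12) = 1/(-6308) = -1/6308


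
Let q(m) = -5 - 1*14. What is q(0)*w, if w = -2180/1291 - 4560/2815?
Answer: 45689908/726833 ≈ 62.862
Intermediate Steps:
w = -2404732/726833 (w = -2180*1/1291 - 4560*1/2815 = -2180/1291 - 912/563 = -2404732/726833 ≈ -3.3085)
q(m) = -19 (q(m) = -5 - 14 = -19)
q(0)*w = -19*(-2404732/726833) = 45689908/726833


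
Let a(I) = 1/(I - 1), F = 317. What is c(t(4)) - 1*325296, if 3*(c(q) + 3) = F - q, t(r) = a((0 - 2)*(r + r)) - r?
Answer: -16584791/51 ≈ -3.2519e+5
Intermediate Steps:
a(I) = 1/(-1 + I)
t(r) = 1/(-1 - 4*r) - r (t(r) = 1/(-1 + (0 - 2)*(r + r)) - r = 1/(-1 - 4*r) - r)
c(q) = 308/3 - q/3 (c(q) = -3 + (317 - q)/3 = -3 + (317/3 - q/3) = 308/3 - q/3)
c(t(4)) - 1*325296 = (308/3 - (-1 - 1*4*(1 + 4*4))/(3*(1 + 4*4))) - 1*325296 = (308/3 - (-1 - 1*4*(1 + 16))/(3*(1 + 16))) - 325296 = (308/3 - (-1 - 1*4*17)/(3*17)) - 325296 = (308/3 - (-1 - 68)/51) - 325296 = (308/3 - (-69)/51) - 325296 = (308/3 - ⅓*(-69/17)) - 325296 = (308/3 + 23/17) - 325296 = 5305/51 - 325296 = -16584791/51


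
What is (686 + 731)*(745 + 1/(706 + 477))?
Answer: 96065624/91 ≈ 1.0557e+6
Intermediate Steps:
(686 + 731)*(745 + 1/(706 + 477)) = 1417*(745 + 1/1183) = 1417*(881336/1183) = 96065624/91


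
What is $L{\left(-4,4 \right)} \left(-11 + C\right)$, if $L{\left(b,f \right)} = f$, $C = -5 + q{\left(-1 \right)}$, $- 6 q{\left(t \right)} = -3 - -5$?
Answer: $- \frac{196}{3} \approx -65.333$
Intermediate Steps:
$q{\left(t \right)} = - \frac{1}{3}$ ($q{\left(t \right)} = - \frac{-3 - -5}{6} = - \frac{-3 + 5}{6} = \left(- \frac{1}{6}\right) 2 = - \frac{1}{3}$)
$C = - \frac{16}{3}$ ($C = -5 - \frac{1}{3} = - \frac{16}{3} \approx -5.3333$)
$L{\left(-4,4 \right)} \left(-11 + C\right) = 4 \left(-11 - \frac{16}{3}\right) = 4 \left(- \frac{49}{3}\right) = - \frac{196}{3}$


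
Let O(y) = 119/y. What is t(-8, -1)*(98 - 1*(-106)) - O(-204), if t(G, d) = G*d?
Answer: 19591/12 ≈ 1632.6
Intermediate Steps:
t(-8, -1)*(98 - 1*(-106)) - O(-204) = (-8*(-1))*(98 - 1*(-106)) - 119/(-204) = 8*(98 + 106) - 119*(-1)/204 = 8*204 - 1*(-7/12) = 1632 + 7/12 = 19591/12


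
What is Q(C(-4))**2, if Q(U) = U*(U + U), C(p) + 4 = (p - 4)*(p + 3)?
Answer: 1024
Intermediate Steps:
C(p) = -4 + (-4 + p)*(3 + p) (C(p) = -4 + (p - 4)*(p + 3) = -4 + (-4 + p)*(3 + p))
Q(U) = 2*U**2 (Q(U) = U*(2*U) = 2*U**2)
Q(C(-4))**2 = (2*(-16 + (-4)**2 - 1*(-4))**2)**2 = (2*(-16 + 16 + 4)**2)**2 = (2*4**2)**2 = (2*16)**2 = 32**2 = 1024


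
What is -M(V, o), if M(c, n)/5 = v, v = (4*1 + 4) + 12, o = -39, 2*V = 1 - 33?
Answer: -100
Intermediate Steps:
V = -16 (V = (1 - 33)/2 = (1/2)*(-32) = -16)
v = 20 (v = (4 + 4) + 12 = 8 + 12 = 20)
M(c, n) = 100 (M(c, n) = 5*20 = 100)
-M(V, o) = -1*100 = -100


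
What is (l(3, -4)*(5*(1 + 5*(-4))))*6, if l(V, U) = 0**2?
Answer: 0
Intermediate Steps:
l(V, U) = 0
(l(3, -4)*(5*(1 + 5*(-4))))*6 = (0*(5*(1 + 5*(-4))))*6 = (0*(5*(1 - 20)))*6 = (0*(5*(-19)))*6 = (0*(-95))*6 = 0*6 = 0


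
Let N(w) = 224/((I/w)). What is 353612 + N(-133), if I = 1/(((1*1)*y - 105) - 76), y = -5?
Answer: 5894924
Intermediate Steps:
I = -1/186 (I = 1/(((1*1)*(-5) - 105) - 76) = 1/((1*(-5) - 105) - 76) = 1/((-5 - 105) - 76) = 1/(-110 - 76) = 1/(-186) = -1/186 ≈ -0.0053763)
N(w) = -41664*w (N(w) = 224/((-1/(186*w))) = 224*(-186*w) = -41664*w)
353612 + N(-133) = 353612 - 41664*(-133) = 353612 + 5541312 = 5894924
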